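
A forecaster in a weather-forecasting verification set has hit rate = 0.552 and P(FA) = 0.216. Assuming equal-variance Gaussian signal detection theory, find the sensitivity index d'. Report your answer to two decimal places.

d' = 0.92

Φ⁻¹(0.552) = 0.131, Φ⁻¹(0.216) = -0.786
d' = z(H) − z(FA) = 0.131 − (-0.786) = 0.917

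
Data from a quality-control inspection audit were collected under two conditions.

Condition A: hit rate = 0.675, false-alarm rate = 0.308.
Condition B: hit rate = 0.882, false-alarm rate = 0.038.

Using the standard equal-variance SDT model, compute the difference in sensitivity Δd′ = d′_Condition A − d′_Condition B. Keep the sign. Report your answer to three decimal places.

Condition A: z(0.675) = 0.4538, z(0.308) = -0.5015, d' = 0.9553
Condition B: z(0.882) = 1.1850, z(0.038) = -1.7744, d' = 2.9594
Δd' = d'_Condition A − d'_Condition B = 0.9553 − 2.9594 = -2.0041
Condition B has the higher sensitivity.

Δd′ = -2.004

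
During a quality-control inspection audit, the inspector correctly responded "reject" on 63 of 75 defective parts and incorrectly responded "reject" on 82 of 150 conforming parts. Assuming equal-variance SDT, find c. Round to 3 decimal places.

c = -0.556

H = 63/75 = 0.8400
FA = 82/150 = 0.5467
Φ⁻¹(H) = 0.9945
Φ⁻¹(FA) = 0.1173
c = −½·[z(H) + z(FA)] = −0.5 × (0.9945 + 0.1173) = -0.5559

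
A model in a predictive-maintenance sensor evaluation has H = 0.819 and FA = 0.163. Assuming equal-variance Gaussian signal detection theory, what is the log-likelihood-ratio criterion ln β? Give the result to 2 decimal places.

ln β = 0.07

z(H) = z(0.819) = 0.912
z(FA) = z(0.163) = -0.982
ln β = −½·[z(H)² − z(FA)²] = −0.5 × (0.832 − 0.964) = 0.066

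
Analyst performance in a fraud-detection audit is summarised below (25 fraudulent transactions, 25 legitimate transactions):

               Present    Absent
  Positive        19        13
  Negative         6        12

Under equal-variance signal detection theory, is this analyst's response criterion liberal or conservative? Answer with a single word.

z(H) = 0.706, z(FA) = 0.050
c = −½·(z(H) + z(FA)) = -0.378
c < 0 → liberal criterion (biased toward responding “yes”).

liberal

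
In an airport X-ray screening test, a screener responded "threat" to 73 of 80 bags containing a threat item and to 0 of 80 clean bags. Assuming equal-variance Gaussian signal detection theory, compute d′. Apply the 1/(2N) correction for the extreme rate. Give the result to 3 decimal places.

The false-alarm rate is 0/80 = 0, so apply the 1/(2N) correction: FA → 1/(2·80) = 0.00625.
z(H) = z(0.91250) = 1.3563
z(FA) = z(0.00625) = -2.4977
d' = 1.3563 − (-2.4977) = 3.8540

d′ = 3.854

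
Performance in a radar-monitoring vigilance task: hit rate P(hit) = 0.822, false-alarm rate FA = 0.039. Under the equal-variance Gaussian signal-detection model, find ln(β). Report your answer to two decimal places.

ln β = 1.13

Φ⁻¹(0.822) = 0.923, Φ⁻¹(0.039) = -1.762
ln β = −½·[z(H)² − z(FA)²] = −0.5 × (0.852 − 3.105) = 1.1265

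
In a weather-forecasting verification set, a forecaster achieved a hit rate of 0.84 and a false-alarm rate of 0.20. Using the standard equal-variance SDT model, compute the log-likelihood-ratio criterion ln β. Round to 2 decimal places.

ln β = -0.14

z(H) = 0.994
z(FA) = -0.842
ln β = −½·[z(H)² − z(FA)²] = −0.5 × (0.988 − 0.709) = -0.1395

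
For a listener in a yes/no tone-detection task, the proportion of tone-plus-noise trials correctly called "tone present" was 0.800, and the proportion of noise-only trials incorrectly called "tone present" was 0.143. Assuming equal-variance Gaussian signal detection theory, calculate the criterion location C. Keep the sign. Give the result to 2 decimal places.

z(0.800) = 0.842, z(0.143) = -1.067
c = −½·[z(H) + z(FA)] = −0.5 × (0.842 + (-1.067)) = 0.1125

C = 0.11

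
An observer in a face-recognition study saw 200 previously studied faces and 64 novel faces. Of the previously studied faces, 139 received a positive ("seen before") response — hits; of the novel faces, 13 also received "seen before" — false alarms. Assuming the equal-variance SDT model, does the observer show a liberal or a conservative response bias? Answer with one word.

conservative

z(H) = 0.510, z(FA) = -0.831
c = −½·(z(H) + z(FA)) = 0.1605
c > 0 → conservative criterion (biased toward responding “no”).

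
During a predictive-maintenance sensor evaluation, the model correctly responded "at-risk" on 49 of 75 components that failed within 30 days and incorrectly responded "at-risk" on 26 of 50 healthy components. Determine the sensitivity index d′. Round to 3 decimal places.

H = 49/75 = 0.6533
FA = 26/50 = 0.5200
z(0.6533) = 0.3942, z(0.5200) = 0.0502
d' = z(H) − z(FA) = 0.3942 − 0.0502 = 0.3440

d′ = 0.344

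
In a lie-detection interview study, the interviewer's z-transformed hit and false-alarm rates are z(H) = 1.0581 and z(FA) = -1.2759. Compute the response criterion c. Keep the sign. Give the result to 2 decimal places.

c = −½·[z(H) + z(FA)] = −½·(1.0581 + (-1.2759)) = 0.1089
c > 0: the interviewer has a conservative response bias.

c = 0.11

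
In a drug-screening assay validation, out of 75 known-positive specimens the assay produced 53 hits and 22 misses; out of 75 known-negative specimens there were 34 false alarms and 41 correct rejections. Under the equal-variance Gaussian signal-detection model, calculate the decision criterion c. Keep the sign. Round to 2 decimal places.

H = 53/75 = 0.7067
FA = 34/75 = 0.4533
z(H) = 0.544
z(FA) = -0.117
c = −½·[z(H) + z(FA)] = −0.5 × (0.544 + (-0.117)) = -0.2135
c < 0: the assay has a liberal response bias.

c = -0.21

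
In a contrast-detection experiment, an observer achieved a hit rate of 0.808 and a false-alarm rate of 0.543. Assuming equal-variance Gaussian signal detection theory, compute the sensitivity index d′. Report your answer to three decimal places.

Φ⁻¹(H) = Φ⁻¹(0.808) = 0.8705
Φ⁻¹(FA) = Φ⁻¹(0.543) = 0.1080
d' = z(H) − z(FA) = 0.8705 − 0.1080 = 0.7625

d′ = 0.763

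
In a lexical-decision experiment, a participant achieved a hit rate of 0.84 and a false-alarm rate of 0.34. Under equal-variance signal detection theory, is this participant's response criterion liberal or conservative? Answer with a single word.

z(H) = 0.994, z(FA) = -0.412
c = −½·(z(H) + z(FA)) = -0.291
c < 0 → liberal criterion (biased toward responding “yes”).

liberal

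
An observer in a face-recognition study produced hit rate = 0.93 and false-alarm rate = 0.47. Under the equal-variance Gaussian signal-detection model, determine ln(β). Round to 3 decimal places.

Φ⁻¹(0.93) = 1.4758, Φ⁻¹(0.47) = -0.0753
ln β = −½·[z(H)² − z(FA)²] = −0.5 × (2.1780 − 0.0057) = -1.08615

ln β = -1.086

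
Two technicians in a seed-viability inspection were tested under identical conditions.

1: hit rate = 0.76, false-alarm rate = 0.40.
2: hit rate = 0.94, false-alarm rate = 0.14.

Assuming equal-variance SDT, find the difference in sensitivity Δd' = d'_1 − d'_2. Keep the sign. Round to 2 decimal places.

Δd' = -1.68

1: z(0.76) = 0.706, z(0.40) = -0.253, d' = 0.959
2: z(0.94) = 1.555, z(0.14) = -1.080, d' = 2.635
Δd' = d'_1 − d'_2 = 0.959 − 2.635 = -1.676
2 has the higher sensitivity.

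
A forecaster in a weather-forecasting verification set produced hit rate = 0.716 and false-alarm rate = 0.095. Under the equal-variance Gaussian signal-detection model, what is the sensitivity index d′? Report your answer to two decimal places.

d′ = 1.88

z(0.716) = 0.5710, z(0.095) = -1.3106
d' = z(H) − z(FA) = 0.5710 − (-1.3106) = 1.8816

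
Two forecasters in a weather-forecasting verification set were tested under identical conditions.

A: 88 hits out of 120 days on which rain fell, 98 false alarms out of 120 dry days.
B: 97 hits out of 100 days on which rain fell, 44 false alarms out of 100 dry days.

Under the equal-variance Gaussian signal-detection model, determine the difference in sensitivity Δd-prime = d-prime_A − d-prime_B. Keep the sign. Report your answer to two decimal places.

Δd-prime = -2.31

A: z(0.7333) = 0.623, z(0.8167) = 0.903, d' = -0.280
B: z(0.9700) = 1.881, z(0.4400) = -0.151, d' = 2.032
Δd' = d'_A − d'_B = -0.280 − 2.032 = -2.312
B has the higher sensitivity.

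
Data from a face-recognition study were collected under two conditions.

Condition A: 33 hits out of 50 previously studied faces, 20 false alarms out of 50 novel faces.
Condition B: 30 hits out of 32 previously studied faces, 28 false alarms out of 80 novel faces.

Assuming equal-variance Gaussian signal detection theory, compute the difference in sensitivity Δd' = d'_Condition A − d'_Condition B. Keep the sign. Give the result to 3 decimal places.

Δd' = -1.254

Condition A: z(0.6600) = 0.4125, z(0.4000) = -0.2533, d' = 0.6658
Condition B: z(0.9375) = 1.5341, z(0.3500) = -0.3853, d' = 1.9194
Δd' = d'_Condition A − d'_Condition B = 0.6658 − 1.9194 = -1.2536
Condition B has the higher sensitivity.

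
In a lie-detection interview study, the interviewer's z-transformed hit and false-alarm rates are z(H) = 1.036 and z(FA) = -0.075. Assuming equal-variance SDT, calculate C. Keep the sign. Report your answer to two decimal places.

c = −½·[z(H) + z(FA)] = −½·(1.036 + (-0.075)) = -0.4805
c < 0: the interviewer has a liberal response bias.

C = -0.48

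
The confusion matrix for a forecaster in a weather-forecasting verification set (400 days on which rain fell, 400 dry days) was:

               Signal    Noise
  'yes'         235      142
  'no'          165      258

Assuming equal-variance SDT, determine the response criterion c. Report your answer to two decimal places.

c = 0.08

H = 235/400 = 0.5875
FA = 142/400 = 0.3550
z(0.5875) = 0.2211, z(0.3550) = -0.3719
c = −½·[z(H) + z(FA)] = −0.5 × (0.2211 + (-0.3719)) = 0.0754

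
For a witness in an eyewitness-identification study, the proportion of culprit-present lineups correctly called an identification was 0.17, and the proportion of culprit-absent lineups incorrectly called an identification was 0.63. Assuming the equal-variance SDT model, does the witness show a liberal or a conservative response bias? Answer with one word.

conservative

z(H) = -0.954, z(FA) = 0.332
c = −½·(z(H) + z(FA)) = 0.311
c > 0 → conservative criterion (biased toward responding “no”).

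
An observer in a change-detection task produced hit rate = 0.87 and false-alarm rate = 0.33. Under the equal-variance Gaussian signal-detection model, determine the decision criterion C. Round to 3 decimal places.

z(H) = z(0.87) = 1.1264
z(FA) = z(0.33) = -0.4399
c = −½·[z(H) + z(FA)] = −0.5 × (1.1264 + (-0.4399)) = -0.34325

C = -0.343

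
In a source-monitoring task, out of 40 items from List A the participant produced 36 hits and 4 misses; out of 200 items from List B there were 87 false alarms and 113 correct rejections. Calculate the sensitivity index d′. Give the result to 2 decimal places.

H = 36/40 = 0.9000
FA = 87/200 = 0.4350
z(0.9000) = 1.282, z(0.4350) = -0.164
d' = z(H) − z(FA) = 1.282 − (-0.164) = 1.446

d′ = 1.45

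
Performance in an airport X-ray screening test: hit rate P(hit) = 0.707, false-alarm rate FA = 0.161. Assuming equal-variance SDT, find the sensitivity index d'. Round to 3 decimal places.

z(H) = 0.5446
z(FA) = -0.9904
d' = z(H) − z(FA) = 0.5446 − (-0.9904) = 1.5350

d' = 1.535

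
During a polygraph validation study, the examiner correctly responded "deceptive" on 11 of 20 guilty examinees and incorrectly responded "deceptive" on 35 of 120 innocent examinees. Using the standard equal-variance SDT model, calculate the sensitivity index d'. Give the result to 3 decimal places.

d' = 0.674

H = 11/20 = 0.5500
FA = 35/120 = 0.2917
Φ⁻¹(0.5500) = 0.1257, Φ⁻¹(0.2917) = -0.5484
d' = z(H) − z(FA) = 0.1257 − (-0.5484) = 0.6741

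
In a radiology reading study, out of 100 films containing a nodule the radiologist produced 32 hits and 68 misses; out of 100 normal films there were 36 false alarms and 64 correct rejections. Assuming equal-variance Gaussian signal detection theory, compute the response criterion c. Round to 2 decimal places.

c = 0.41

H = 32/100 = 0.3200
FA = 36/100 = 0.3600
Φ⁻¹(H) = Φ⁻¹(0.3200) = -0.4677
Φ⁻¹(FA) = Φ⁻¹(0.3600) = -0.3585
c = −½·[z(H) + z(FA)] = −0.5 × (-0.4677 + (-0.3585)) = 0.4131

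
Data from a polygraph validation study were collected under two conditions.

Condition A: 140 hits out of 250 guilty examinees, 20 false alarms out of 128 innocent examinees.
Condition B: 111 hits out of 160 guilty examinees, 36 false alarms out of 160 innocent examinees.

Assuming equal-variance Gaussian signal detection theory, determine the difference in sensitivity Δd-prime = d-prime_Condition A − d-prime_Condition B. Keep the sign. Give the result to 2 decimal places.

Δd-prime = -0.10

Condition A: z(0.5600) = 0.151, z(0.1562) = -1.010, d' = 1.161
Condition B: z(0.6937) = 0.506, z(0.2250) = -0.755, d' = 1.261
Δd' = d'_Condition A − d'_Condition B = 1.161 − 1.261 = -0.100
Condition B has the higher sensitivity.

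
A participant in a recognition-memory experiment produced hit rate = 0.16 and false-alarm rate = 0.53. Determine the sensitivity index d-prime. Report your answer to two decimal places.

d-prime = -1.07

z(H) = -0.9945
z(FA) = 0.0753
d' = z(H) − z(FA) = -0.9945 − 0.0753 = -1.0698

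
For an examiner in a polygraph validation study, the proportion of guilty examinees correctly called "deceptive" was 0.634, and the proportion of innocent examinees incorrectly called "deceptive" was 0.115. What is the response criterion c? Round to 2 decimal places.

c = 0.43

Φ⁻¹(H) = Φ⁻¹(0.634) = 0.3425
Φ⁻¹(FA) = Φ⁻¹(0.115) = -1.2004
c = −½·[z(H) + z(FA)] = −0.5 × (0.3425 + (-1.2004)) = 0.42895
c > 0: the examiner has a conservative response bias.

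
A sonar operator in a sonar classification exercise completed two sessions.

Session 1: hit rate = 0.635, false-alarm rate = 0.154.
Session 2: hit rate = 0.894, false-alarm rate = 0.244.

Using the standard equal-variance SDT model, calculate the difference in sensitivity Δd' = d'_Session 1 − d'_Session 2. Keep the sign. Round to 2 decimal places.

Session 1: z(0.635) = 0.345, z(0.154) = -1.019, d' = 1.364
Session 2: z(0.894) = 1.248, z(0.244) = -0.693, d' = 1.941
Δd' = d'_Session 1 − d'_Session 2 = 1.364 − 1.941 = -0.577
Session 2 has the higher sensitivity.

Δd' = -0.58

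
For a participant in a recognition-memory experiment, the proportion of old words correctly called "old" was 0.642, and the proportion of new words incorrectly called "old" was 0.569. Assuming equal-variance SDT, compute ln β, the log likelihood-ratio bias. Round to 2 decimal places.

z(H) = z(0.642) = 0.364
z(FA) = z(0.569) = 0.174
ln β = −½·[z(H)² − z(FA)²] = −0.5 × (0.132 − 0.030) = -0.051

ln β = -0.05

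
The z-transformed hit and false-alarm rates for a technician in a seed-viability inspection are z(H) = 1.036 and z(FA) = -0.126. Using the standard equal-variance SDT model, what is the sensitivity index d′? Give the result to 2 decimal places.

d' = z(H) − z(FA) = 1.036 − (-0.126) = 1.162

d′ = 1.16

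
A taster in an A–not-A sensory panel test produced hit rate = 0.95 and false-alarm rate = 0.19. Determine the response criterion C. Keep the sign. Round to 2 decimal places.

C = -0.38

Φ⁻¹(0.95) = 1.6449, Φ⁻¹(0.19) = -0.8779
c = −½·[z(H) + z(FA)] = −0.5 × (1.6449 + (-0.8779)) = -0.3835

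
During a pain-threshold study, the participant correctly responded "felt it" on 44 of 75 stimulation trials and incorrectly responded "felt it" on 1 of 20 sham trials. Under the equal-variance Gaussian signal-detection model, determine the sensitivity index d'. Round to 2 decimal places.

H = 44/75 = 0.5867
FA = 1/20 = 0.0500
Φ⁻¹(H) = 0.219
Φ⁻¹(FA) = -1.645
d' = z(H) − z(FA) = 0.219 − (-1.645) = 1.864

d' = 1.86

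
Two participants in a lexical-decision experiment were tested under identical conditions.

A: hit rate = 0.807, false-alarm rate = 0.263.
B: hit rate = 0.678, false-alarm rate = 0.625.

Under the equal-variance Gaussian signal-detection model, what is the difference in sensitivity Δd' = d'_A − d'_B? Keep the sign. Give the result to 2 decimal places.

A: z(0.807) = 0.867, z(0.263) = -0.634, d' = 1.501
B: z(0.678) = 0.462, z(0.625) = 0.319, d' = 0.143
Δd' = d'_A − d'_B = 1.501 − 0.143 = 1.358
A has the higher sensitivity.

Δd' = 1.36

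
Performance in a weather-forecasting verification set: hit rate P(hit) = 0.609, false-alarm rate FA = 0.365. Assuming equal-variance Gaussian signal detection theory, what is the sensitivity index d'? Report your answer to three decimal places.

d' = 0.622

Φ⁻¹(0.609) = 0.2767, Φ⁻¹(0.365) = -0.3451
d' = z(H) − z(FA) = 0.2767 − (-0.3451) = 0.6218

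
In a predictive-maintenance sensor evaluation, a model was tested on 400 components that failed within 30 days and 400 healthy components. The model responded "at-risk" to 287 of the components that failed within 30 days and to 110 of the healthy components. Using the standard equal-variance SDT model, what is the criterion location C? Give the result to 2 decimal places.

C = 0.01

H = 287/400 = 0.7175
FA = 110/400 = 0.2750
z(H) = z(0.7175) = 0.575
z(FA) = z(0.2750) = -0.598
c = −½·[z(H) + z(FA)] = −0.5 × (0.575 + (-0.598)) = 0.0115
c > 0: the model has a conservative response bias.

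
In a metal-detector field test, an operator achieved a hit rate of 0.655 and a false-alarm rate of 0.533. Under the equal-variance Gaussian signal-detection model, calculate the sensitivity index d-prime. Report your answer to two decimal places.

z(0.655) = 0.3989, z(0.533) = 0.0828
d' = z(H) − z(FA) = 0.3989 − 0.0828 = 0.3161

d-prime = 0.32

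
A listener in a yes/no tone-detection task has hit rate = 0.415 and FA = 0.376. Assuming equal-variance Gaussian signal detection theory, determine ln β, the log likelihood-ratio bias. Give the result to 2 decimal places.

Φ⁻¹(H) = Φ⁻¹(0.415) = -0.215
Φ⁻¹(FA) = Φ⁻¹(0.376) = -0.316
ln β = −½·[z(H)² − z(FA)²] = −0.5 × (0.046 − 0.100) = 0.027

ln β = 0.03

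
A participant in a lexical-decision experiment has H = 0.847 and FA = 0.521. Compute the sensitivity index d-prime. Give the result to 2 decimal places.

Φ⁻¹(H) = 1.024
Φ⁻¹(FA) = 0.053
d' = z(H) − z(FA) = 1.024 − 0.053 = 0.971

d-prime = 0.97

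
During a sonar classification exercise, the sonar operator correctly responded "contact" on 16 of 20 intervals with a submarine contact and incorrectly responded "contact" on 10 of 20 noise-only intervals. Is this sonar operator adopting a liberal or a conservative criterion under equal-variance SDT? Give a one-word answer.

z(H) = 0.842, z(FA) = 0.000
c = −½·(z(H) + z(FA)) = -0.421
c < 0 → liberal criterion (biased toward responding “yes”).

liberal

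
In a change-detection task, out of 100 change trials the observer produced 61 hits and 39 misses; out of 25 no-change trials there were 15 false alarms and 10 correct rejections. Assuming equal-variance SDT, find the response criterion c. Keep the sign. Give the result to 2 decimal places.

H = 61/100 = 0.6100
FA = 15/25 = 0.6000
z(0.6100) = 0.2793, z(0.6000) = 0.2533
c = −½·[z(H) + z(FA)] = −0.5 × (0.2793 + 0.2533) = -0.2663

c = -0.27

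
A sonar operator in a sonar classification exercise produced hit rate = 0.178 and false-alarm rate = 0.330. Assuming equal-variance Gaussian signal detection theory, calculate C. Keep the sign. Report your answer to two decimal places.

z(0.178) = -0.923, z(0.330) = -0.440
c = −½·[z(H) + z(FA)] = −0.5 × (-0.923 + (-0.440)) = 0.6815

C = 0.68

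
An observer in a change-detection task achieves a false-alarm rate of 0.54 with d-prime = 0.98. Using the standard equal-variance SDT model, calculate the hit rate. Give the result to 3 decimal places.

z(false-alarm rate) = z(0.54) = 0.1004
z(H) = z(FA) + d' = 0.1004 + 0.98 = 1.0804
hit rate = Φ(1.0804) = 0.8600

hit rate = 0.860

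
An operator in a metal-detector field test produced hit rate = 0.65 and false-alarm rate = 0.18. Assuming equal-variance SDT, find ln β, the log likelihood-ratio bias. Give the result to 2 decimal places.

z(0.65) = 0.385, z(0.18) = -0.915
ln β = −½·[z(H)² − z(FA)²] = −0.5 × (0.148 − 0.837) = 0.3445

ln β = 0.34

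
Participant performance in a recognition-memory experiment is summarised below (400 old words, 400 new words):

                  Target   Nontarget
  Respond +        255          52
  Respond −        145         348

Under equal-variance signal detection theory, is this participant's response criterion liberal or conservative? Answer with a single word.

z(H) = 0.352, z(FA) = -1.126
c = −½·(z(H) + z(FA)) = 0.387
c > 0 → conservative criterion (biased toward responding “no”).

conservative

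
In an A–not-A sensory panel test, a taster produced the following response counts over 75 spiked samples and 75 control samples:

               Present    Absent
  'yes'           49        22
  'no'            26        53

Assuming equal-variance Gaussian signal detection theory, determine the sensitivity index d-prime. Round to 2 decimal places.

H = 49/75 = 0.6533
FA = 22/75 = 0.2933
Φ⁻¹(H) = Φ⁻¹(0.6533) = 0.3942
Φ⁻¹(FA) = Φ⁻¹(0.2933) = -0.5438
d' = z(H) − z(FA) = 0.3942 − (-0.5438) = 0.9380

d-prime = 0.94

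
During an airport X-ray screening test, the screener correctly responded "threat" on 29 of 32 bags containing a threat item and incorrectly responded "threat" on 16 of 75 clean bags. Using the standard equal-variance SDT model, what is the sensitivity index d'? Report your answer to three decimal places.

d' = 2.113

H = 29/32 = 0.9062
FA = 16/75 = 0.2133
Φ⁻¹(0.9062) = 1.3177, Φ⁻¹(0.2133) = -0.7950
d' = z(H) − z(FA) = 1.3177 − (-0.7950) = 2.1127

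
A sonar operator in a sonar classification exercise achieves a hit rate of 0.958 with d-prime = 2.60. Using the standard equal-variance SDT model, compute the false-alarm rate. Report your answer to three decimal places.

z(hit rate) = z(0.958) = 1.7279
z(FA) = z(H) − d' = 1.7279 − 2.60 = -0.8721
false-alarm rate = Φ(-0.8721) = 0.1916

false-alarm rate = 0.192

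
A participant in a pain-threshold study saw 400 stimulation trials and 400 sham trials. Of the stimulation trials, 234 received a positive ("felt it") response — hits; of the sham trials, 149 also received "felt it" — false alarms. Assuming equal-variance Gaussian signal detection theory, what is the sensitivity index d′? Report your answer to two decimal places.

d′ = 0.54

H = 234/400 = 0.5850
FA = 149/400 = 0.3725
z(0.5850) = 0.2147, z(0.3725) = -0.3252
d' = z(H) − z(FA) = 0.2147 − (-0.3252) = 0.5399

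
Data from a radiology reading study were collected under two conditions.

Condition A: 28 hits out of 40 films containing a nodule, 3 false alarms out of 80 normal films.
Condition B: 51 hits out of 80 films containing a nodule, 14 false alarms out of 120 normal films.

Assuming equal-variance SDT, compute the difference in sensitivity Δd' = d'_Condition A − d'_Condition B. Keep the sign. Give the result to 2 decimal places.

Δd' = 0.76

Condition A: z(0.7000) = 0.524, z(0.0375) = -1.780, d' = 2.304
Condition B: z(0.6375) = 0.352, z(0.1167) = -1.192, d' = 1.544
Δd' = d'_Condition A − d'_Condition B = 2.304 − 1.544 = 0.760
Condition A has the higher sensitivity.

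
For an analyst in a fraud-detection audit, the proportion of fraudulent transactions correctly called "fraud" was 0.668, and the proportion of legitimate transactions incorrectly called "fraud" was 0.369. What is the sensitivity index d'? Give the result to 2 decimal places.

d' = 0.77

z(H) = z(0.668) = 0.434
z(FA) = z(0.369) = -0.335
d' = z(H) − z(FA) = 0.434 − (-0.335) = 0.769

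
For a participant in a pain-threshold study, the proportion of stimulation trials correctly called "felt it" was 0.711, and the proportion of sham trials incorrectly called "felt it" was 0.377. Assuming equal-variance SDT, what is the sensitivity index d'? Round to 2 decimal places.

z(H) = z(0.711) = 0.556
z(FA) = z(0.377) = -0.313
d' = z(H) − z(FA) = 0.556 − (-0.313) = 0.869

d' = 0.87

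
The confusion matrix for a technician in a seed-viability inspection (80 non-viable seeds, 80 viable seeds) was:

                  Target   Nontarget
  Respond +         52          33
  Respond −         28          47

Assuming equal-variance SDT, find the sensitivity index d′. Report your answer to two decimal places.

H = 52/80 = 0.6500
FA = 33/80 = 0.4125
z(0.6500) = 0.3853, z(0.4125) = -0.2211
d' = z(H) − z(FA) = 0.3853 − (-0.2211) = 0.6064

d′ = 0.61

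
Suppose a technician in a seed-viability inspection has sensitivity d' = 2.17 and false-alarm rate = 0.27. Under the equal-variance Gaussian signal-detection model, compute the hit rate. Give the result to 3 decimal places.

hit rate = 0.940

z(false-alarm rate) = z(0.27) = -0.6128
z(H) = z(FA) + d' = -0.6128 + 2.17 = 1.5572
hit rate = Φ(1.5572) = 0.9403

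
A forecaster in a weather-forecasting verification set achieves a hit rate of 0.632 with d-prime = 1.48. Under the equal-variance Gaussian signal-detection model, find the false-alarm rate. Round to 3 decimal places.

false-alarm rate = 0.127

z(hit rate) = z(0.632) = 0.3372
z(FA) = z(H) − d' = 0.3372 − 1.48 = -1.1428
false-alarm rate = Φ(-1.1428) = 0.1266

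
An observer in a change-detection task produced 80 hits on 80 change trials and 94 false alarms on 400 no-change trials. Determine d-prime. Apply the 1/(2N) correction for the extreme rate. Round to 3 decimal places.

The hit rate is 80/80 = 1, so apply the 1/(2N) correction: H → 1 − 1/(2·80) = 0.99375.
z(H) = z(0.99375) = 2.4977
z(FA) = z(0.23500) = -0.7225
d' = 2.4977 − (-0.7225) = 3.2202

d-prime = 3.220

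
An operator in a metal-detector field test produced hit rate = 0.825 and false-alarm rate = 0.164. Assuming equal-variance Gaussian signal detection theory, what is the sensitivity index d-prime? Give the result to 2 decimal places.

d-prime = 1.91

Φ⁻¹(0.825) = 0.935, Φ⁻¹(0.164) = -0.978
d' = z(H) − z(FA) = 0.935 − (-0.978) = 1.913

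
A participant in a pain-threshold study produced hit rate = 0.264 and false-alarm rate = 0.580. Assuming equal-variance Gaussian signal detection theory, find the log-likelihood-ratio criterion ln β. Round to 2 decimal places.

z(H) = z(0.264) = -0.631
z(FA) = z(0.580) = 0.202
ln β = −½·[z(H)² − z(FA)²] = −0.5 × (0.398 − 0.041) = -0.1785

ln β = -0.18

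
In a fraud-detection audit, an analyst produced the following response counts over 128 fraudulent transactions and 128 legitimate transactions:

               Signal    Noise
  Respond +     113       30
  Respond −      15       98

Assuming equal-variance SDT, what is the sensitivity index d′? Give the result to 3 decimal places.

H = 113/128 = 0.8828
FA = 30/128 = 0.2344
z(H) = 1.1891
z(FA) = -0.7244
d' = z(H) − z(FA) = 1.1891 − (-0.7244) = 1.9135

d′ = 1.914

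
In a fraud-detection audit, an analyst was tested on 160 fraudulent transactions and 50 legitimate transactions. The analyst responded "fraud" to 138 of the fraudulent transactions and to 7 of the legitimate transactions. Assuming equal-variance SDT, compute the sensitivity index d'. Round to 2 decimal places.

H = 138/160 = 0.8625
FA = 7/50 = 0.1400
Φ⁻¹(H) = Φ⁻¹(0.8625) = 1.0916
Φ⁻¹(FA) = Φ⁻¹(0.1400) = -1.0803
d' = z(H) − z(FA) = 1.0916 − (-1.0803) = 2.1719

d' = 2.17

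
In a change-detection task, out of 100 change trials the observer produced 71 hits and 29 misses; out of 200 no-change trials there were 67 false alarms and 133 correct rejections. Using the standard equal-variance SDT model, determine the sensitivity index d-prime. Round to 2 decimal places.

H = 71/100 = 0.7100
FA = 67/200 = 0.3350
z(H) = 0.5534
z(FA) = -0.4261
d' = z(H) − z(FA) = 0.5534 − (-0.4261) = 0.9795

d-prime = 0.98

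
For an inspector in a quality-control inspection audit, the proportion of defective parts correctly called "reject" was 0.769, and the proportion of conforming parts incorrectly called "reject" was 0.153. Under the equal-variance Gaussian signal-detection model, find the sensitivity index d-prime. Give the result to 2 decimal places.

d-prime = 1.76

z(H) = z(0.769) = 0.7356
z(FA) = z(0.153) = -1.0237
d' = z(H) − z(FA) = 0.7356 − (-1.0237) = 1.7593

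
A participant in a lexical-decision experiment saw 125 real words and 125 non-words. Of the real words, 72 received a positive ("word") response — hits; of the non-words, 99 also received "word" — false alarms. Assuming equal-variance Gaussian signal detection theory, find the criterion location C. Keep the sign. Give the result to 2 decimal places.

C = -0.50

H = 72/125 = 0.5760
FA = 99/125 = 0.7920
Φ⁻¹(H) = Φ⁻¹(0.5760) = 0.192
Φ⁻¹(FA) = Φ⁻¹(0.7920) = 0.813
c = −½·[z(H) + z(FA)] = −0.5 × (0.192 + 0.813) = -0.5025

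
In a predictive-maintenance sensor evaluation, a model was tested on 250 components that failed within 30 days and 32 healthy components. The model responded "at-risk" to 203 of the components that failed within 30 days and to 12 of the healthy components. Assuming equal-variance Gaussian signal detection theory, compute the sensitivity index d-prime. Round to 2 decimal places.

d-prime = 1.20

H = 203/250 = 0.8120
FA = 12/32 = 0.3750
Φ⁻¹(H) = 0.885
Φ⁻¹(FA) = -0.319
d' = z(H) − z(FA) = 0.885 − (-0.319) = 1.204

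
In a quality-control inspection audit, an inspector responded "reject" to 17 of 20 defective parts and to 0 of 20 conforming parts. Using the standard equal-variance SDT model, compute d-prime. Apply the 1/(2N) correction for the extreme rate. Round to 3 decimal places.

The false-alarm rate is 0/20 = 0, so apply the 1/(2N) correction: FA → 1/(2·20) = 0.02500.
z(H) = z(0.85000) = 1.0364
z(FA) = z(0.02500) = -1.9600
d' = 1.0364 − (-1.9600) = 2.9964

d-prime = 2.996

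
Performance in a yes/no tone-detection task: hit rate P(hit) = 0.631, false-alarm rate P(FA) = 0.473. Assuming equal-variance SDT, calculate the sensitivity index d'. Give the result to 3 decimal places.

d' = 0.402

z(H) = 0.3345
z(FA) = -0.0677
d' = z(H) − z(FA) = 0.3345 − (-0.0677) = 0.4022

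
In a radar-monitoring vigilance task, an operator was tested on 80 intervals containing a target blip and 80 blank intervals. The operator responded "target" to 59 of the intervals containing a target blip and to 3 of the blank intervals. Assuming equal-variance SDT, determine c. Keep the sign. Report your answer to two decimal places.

c = 0.57

H = 59/80 = 0.7375
FA = 3/80 = 0.0375
Φ⁻¹(H) = Φ⁻¹(0.7375) = 0.636
Φ⁻¹(FA) = Φ⁻¹(0.0375) = -1.780
c = −½·[z(H) + z(FA)] = −0.5 × (0.636 + (-1.780)) = 0.572
c > 0: the operator has a conservative response bias.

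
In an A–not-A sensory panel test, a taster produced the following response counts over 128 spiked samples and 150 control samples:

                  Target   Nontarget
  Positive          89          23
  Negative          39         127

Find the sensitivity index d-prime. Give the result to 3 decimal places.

d-prime = 1.533

H = 89/128 = 0.6953
FA = 23/150 = 0.1533
Φ⁻¹(H) = Φ⁻¹(0.6953) = 0.5109
Φ⁻¹(FA) = Φ⁻¹(0.1533) = -1.0224
d' = z(H) − z(FA) = 0.5109 − (-1.0224) = 1.5333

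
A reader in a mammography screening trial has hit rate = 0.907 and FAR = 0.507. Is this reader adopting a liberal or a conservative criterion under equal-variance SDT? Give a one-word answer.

z(H) = 1.323, z(FA) = 0.018
c = −½·(z(H) + z(FA)) = -0.6705
c < 0 → liberal criterion (biased toward responding “yes”).

liberal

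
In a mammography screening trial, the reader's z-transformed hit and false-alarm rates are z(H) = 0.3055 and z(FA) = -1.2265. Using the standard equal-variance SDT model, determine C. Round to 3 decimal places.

C = 0.461

c = −½·[z(H) + z(FA)] = −½·(0.3055 + (-1.2265)) = 0.4605
c > 0: the reader has a conservative response bias.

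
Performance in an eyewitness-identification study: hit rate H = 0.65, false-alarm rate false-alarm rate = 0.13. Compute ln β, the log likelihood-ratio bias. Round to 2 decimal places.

Φ⁻¹(0.65) = 0.385, Φ⁻¹(0.13) = -1.126
ln β = −½·[z(H)² − z(FA)²] = −0.5 × (0.148 − 1.268) = 0.560

ln β = 0.56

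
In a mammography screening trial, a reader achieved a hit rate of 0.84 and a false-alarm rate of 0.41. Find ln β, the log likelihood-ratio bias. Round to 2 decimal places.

ln β = -0.47

Φ⁻¹(0.84) = 0.994, Φ⁻¹(0.41) = -0.228
ln β = −½·[z(H)² − z(FA)²] = −0.5 × (0.988 − 0.052) = -0.468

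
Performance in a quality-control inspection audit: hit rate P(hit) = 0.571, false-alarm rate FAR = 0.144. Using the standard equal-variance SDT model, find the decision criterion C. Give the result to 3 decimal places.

C = 0.442

Φ⁻¹(0.571) = 0.1789, Φ⁻¹(0.144) = -1.0625
c = −½·[z(H) + z(FA)] = −0.5 × (0.1789 + (-1.0625)) = 0.4418
c > 0: the inspector has a conservative response bias.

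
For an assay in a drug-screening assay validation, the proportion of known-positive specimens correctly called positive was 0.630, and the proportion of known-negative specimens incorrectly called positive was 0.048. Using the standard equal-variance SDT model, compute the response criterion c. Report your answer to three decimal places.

c = 0.666

z(H) = z(0.630) = 0.3319
z(FA) = z(0.048) = -1.6646
c = −½·[z(H) + z(FA)] = −0.5 × (0.3319 + (-1.6646)) = 0.66635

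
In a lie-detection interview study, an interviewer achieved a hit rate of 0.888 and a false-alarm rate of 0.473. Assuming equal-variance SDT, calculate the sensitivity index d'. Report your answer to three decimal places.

d' = 1.284

z(H) = 1.2160
z(FA) = -0.0677
d' = z(H) − z(FA) = 1.2160 − (-0.0677) = 1.2837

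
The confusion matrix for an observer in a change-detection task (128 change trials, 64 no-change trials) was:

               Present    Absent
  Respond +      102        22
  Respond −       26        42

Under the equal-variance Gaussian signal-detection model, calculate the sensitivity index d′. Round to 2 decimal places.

H = 102/128 = 0.7969
FA = 22/64 = 0.3438
z(H) = 0.831
z(FA) = -0.402
d' = z(H) − z(FA) = 0.831 − (-0.402) = 1.233

d′ = 1.23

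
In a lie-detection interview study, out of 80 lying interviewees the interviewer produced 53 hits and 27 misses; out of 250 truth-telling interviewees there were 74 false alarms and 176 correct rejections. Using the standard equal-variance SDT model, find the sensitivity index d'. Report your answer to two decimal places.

d' = 0.96

H = 53/80 = 0.6625
FA = 74/250 = 0.2960
z(H) = 0.4193
z(FA) = -0.5359
d' = z(H) − z(FA) = 0.4193 − (-0.5359) = 0.9552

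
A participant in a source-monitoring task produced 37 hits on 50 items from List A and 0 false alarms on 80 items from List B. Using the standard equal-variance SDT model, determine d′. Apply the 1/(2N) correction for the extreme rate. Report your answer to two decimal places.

The false-alarm rate is 0/80 = 0, so apply the 1/(2N) correction: FA → 1/(2·80) = 0.00625.
z(H) = z(0.74000) = 0.643
z(FA) = z(0.00625) = -2.498
d' = 0.643 − (-2.498) = 3.141

d′ = 3.14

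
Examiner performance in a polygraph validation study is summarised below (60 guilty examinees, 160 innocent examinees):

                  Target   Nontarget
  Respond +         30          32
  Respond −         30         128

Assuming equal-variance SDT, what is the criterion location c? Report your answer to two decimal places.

c = 0.42

H = 30/60 = 0.5000
FA = 32/160 = 0.2000
z(0.5000) = 0.000, z(0.2000) = -0.842
c = −½·[z(H) + z(FA)] = −0.5 × (0.000 + (-0.842)) = 0.421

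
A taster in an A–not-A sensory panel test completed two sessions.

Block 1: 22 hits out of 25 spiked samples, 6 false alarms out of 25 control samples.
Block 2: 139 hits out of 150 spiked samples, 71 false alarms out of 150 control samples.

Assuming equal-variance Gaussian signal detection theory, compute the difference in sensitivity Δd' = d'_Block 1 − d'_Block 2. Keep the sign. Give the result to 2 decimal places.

Δd' = 0.36

Block 1: z(0.8800) = 1.175, z(0.2400) = -0.706, d' = 1.881
Block 2: z(0.9267) = 1.452, z(0.4733) = -0.067, d' = 1.519
Δd' = d'_Block 1 − d'_Block 2 = 1.881 − 1.519 = 0.362
Block 1 has the higher sensitivity.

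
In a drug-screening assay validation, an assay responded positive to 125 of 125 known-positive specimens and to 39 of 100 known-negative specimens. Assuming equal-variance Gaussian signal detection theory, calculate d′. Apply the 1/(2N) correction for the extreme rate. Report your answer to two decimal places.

The hit rate is 125/125 = 1, so apply the 1/(2N) correction: H → 1 − 1/(2·125) = 0.99600.
z(H) = z(0.99600) = 2.652
z(FA) = z(0.39000) = -0.279
d' = 2.652 − (-0.279) = 2.931

d′ = 2.93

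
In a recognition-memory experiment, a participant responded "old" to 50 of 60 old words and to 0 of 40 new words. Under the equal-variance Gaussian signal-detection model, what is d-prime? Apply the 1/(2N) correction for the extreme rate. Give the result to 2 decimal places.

d-prime = 3.21

The false-alarm rate is 0/40 = 0, so apply the 1/(2N) correction: FA → 1/(2·40) = 0.01250.
z(H) = z(0.83333) = 0.967
z(FA) = z(0.01250) = -2.241
d' = 0.967 − (-2.241) = 3.208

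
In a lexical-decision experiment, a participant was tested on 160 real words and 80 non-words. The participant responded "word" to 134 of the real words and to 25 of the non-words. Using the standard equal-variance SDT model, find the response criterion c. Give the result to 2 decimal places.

c = -0.25

H = 134/160 = 0.8375
FA = 25/80 = 0.3125
z(H) = z(0.8375) = 0.9842
z(FA) = z(0.3125) = -0.4888
c = −½·[z(H) + z(FA)] = −0.5 × (0.9842 + (-0.4888)) = -0.2477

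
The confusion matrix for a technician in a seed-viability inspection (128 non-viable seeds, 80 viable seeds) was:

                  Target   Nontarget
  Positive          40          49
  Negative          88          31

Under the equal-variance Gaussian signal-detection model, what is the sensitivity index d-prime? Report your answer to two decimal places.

H = 40/128 = 0.3125
FA = 49/80 = 0.6125
z(H) = -0.4888
z(FA) = 0.2858
d' = z(H) − z(FA) = -0.4888 − 0.2858 = -0.7746

d-prime = -0.77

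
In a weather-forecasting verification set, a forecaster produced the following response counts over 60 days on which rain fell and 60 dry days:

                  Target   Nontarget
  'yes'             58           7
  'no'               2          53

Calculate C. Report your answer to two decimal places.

C = -0.32

H = 58/60 = 0.9667
FA = 7/60 = 0.1167
Φ⁻¹(H) = 1.834
Φ⁻¹(FA) = -1.192
c = −½·[z(H) + z(FA)] = −0.5 × (1.834 + (-1.192)) = -0.321
c < 0: the forecaster has a liberal response bias.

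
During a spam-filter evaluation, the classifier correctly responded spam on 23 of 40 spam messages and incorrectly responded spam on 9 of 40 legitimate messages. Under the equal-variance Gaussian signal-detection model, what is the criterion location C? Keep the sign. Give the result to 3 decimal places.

H = 23/40 = 0.5750
FA = 9/40 = 0.2250
Φ⁻¹(0.5750) = 0.1891, Φ⁻¹(0.2250) = -0.7554
c = −½·[z(H) + z(FA)] = −0.5 × (0.1891 + (-0.7554)) = 0.28315
c > 0: the classifier has a conservative response bias.

C = 0.283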